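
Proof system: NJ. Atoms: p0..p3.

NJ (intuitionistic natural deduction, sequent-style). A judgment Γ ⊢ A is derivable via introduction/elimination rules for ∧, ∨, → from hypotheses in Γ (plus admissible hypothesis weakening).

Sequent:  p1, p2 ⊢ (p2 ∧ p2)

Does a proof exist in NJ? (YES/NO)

Proof tree:
[∧I] p1, p2 ⊢ (p2 ∧ p2)
  [Ax] p2 ⊢ p2
  [Wk] p2, p1 ⊢ p2
    [Ax] p2 ⊢ p2

Result: YES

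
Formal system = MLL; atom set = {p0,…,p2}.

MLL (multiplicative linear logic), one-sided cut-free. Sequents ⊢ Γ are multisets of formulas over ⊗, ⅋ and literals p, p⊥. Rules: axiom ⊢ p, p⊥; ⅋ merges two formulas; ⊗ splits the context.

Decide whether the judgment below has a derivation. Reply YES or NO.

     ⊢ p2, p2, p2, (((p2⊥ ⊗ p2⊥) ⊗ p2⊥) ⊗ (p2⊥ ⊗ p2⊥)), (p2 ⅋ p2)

Derivation trace:
[⅋]  ⊢ p2, p2, p2, (((p2⊥ ⊗ p2⊥) ⊗ p2⊥) ⊗ (p2⊥ ⊗ p2⊥)), (p2 ⅋ p2)
  [⊗]  ⊢ p2, p2, p2, p2, p2, (((p2⊥ ⊗ p2⊥) ⊗ p2⊥) ⊗ (p2⊥ ⊗ p2⊥))
    [⊗]  ⊢ p2, p2, p2, ((p2⊥ ⊗ p2⊥) ⊗ p2⊥)
      [⊗]  ⊢ p2, p2, (p2⊥ ⊗ p2⊥)
        [Ax]  ⊢ p2, p2⊥
        [Ax]  ⊢ p2, p2⊥
      [Ax]  ⊢ p2, p2⊥
    [⊗]  ⊢ p2, p2, (p2⊥ ⊗ p2⊥)
      [Ax]  ⊢ p2, p2⊥
      [Ax]  ⊢ p2, p2⊥

Result: YES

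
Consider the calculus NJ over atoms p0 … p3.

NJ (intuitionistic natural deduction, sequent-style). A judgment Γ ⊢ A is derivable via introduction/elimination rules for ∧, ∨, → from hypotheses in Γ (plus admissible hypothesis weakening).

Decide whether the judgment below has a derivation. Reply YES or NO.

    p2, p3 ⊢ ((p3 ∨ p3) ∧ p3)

Derivation (root first):
[∧I] p2, p3 ⊢ ((p3 ∨ p3) ∧ p3)
  [∨I₂] p3, p2 ⊢ (p3 ∨ p3)
    [Wk] p3, p2 ⊢ p3
      [Ax] p3 ⊢ p3
  [Wk] p3, p2 ⊢ p3
    [Ax] p3 ⊢ p3

Result: YES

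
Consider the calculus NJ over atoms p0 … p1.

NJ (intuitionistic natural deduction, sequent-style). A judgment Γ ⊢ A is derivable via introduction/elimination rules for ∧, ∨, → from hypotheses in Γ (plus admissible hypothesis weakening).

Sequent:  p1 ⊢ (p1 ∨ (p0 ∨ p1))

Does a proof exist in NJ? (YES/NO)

Derivation (root first):
[∨I₂] p1 ⊢ (p1 ∨ (p0 ∨ p1))
  [∨I₂] p1 ⊢ (p0 ∨ p1)
    [Ax] p1 ⊢ p1

Result: YES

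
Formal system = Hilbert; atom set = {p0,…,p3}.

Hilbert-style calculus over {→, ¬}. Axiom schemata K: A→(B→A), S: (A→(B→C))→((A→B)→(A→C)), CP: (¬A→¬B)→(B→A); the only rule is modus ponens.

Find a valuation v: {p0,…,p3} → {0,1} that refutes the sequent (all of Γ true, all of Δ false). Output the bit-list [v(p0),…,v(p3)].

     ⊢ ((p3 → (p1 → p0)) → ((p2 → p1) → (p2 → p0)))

Enumerate valuations to refute Γ ⊢ Δ:
  v=0000: Γ:[] Δ:[((p3 → (p1 → p0)) → ((p2 → p1) → (p2 → p0)))=T] refutes=False
  v=0001: Γ:[] Δ:[((p3 → (p1 → p0)) → ((p2 → p1) → (p2 → p0)))=T] refutes=False
  v=0010: Γ:[] Δ:[((p3 → (p1 → p0)) → ((p2 → p1) → (p2 → p0)))=T] refutes=False
  v=0011: Γ:[] Δ:[((p3 → (p1 → p0)) → ((p2 → p1) → (p2 → p0)))=T] refutes=False
  v=0100: Γ:[] Δ:[((p3 → (p1 → p0)) → ((p2 → p1) → (p2 → p0)))=T] refutes=False
  v=0101: Γ:[] Δ:[((p3 → (p1 → p0)) → ((p2 → p1) → (p2 → p0)))=T] refutes=False
  v=0110: Γ:[] Δ:[((p3 → (p1 → p0)) → ((p2 → p1) → (p2 → p0)))=F] refutes=True  ← countermodel

Result: [0, 1, 1, 0]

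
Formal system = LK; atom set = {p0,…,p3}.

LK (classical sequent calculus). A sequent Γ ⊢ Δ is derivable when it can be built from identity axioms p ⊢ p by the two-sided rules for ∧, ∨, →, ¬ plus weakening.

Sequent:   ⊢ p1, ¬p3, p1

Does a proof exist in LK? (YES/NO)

Enumerate valuations to refute Γ ⊢ Δ:
  v=0000: Γ:[] Δ:[p1=F, ¬p3=T, p1=F] refutes=False
  v=0001: Γ:[] Δ:[p1=F, ¬p3=F, p1=F] refutes=True  ← countermodel

Result: NO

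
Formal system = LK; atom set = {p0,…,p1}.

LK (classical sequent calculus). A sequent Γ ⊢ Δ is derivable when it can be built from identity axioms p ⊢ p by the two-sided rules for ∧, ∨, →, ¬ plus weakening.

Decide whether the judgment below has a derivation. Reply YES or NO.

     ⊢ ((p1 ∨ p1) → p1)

Derivation (root first):
[→R]  ⊢ ((p1 ∨ p1) → p1)
  [∨L] (p1 ∨ p1) ⊢ p1
    [Ax] p1 ⊢ p1
    [Ax] p1 ⊢ p1

Result: YES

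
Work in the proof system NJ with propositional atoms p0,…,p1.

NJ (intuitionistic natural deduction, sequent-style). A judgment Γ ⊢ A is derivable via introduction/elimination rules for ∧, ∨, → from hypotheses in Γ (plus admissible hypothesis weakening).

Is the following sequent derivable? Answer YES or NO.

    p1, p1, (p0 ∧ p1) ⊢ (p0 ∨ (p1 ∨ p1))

Derivation (root first):
[∨I₂] p1, p1, (p0 ∧ p1) ⊢ (p0 ∨ (p1 ∨ p1))
  [Wk] p1, p1, (p0 ∧ p1) ⊢ (p1 ∨ p1)
    [∨I₂] p1, p1 ⊢ (p1 ∨ p1)
      [Wk] p1, p1 ⊢ p1
        [Ax] p1 ⊢ p1

Result: YES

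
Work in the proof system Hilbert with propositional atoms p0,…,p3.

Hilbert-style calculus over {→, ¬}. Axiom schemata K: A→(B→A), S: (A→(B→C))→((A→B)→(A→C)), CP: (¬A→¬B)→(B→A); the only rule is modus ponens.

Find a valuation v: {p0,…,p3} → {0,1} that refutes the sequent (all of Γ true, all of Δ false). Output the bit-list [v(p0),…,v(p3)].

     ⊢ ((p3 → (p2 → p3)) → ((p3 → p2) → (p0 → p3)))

Search for a countermodel by truth-table:
  v=0000: Γ:[] Δ:[((p3 → (p2 → p3)) → ((p3 → p2) → (p0 → p3)))=T] refutes=False
  v=0001: Γ:[] Δ:[((p3 → (p2 → p3)) → ((p3 → p2) → (p0 → p3)))=T] refutes=False
  v=0010: Γ:[] Δ:[((p3 → (p2 → p3)) → ((p3 → p2) → (p0 → p3)))=T] refutes=False
  v=0011: Γ:[] Δ:[((p3 → (p2 → p3)) → ((p3 → p2) → (p0 → p3)))=T] refutes=False
  v=0100: Γ:[] Δ:[((p3 → (p2 → p3)) → ((p3 → p2) → (p0 → p3)))=T] refutes=False
  v=0101: Γ:[] Δ:[((p3 → (p2 → p3)) → ((p3 → p2) → (p0 → p3)))=T] refutes=False
  v=0110: Γ:[] Δ:[((p3 → (p2 → p3)) → ((p3 → p2) → (p0 → p3)))=T] refutes=False
  v=0111: Γ:[] Δ:[((p3 → (p2 → p3)) → ((p3 → p2) → (p0 → p3)))=T] refutes=False
  v=1000: Γ:[] Δ:[((p3 → (p2 → p3)) → ((p3 → p2) → (p0 → p3)))=F] refutes=True  ← countermodel

Result: [1, 0, 0, 0]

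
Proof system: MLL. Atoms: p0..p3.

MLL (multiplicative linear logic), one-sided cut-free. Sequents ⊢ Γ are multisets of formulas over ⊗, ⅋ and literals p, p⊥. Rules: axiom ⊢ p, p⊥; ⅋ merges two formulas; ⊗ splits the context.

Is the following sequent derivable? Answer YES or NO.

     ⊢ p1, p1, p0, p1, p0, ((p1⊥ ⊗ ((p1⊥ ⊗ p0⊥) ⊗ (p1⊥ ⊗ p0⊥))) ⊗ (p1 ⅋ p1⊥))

Proof tree:
[⊗]  ⊢ p1, p1, p0, p1, p0, ((p1⊥ ⊗ ((p1⊥ ⊗ p0⊥) ⊗ (p1⊥ ⊗ p0⊥))) ⊗ (p1 ⅋ p1⊥))
  [⊗]  ⊢ p1, p1, p0, p1, p0, (p1⊥ ⊗ ((p1⊥ ⊗ p0⊥) ⊗ (p1⊥ ⊗ p0⊥)))
    [Ax]  ⊢ p1, p1⊥
    [⊗]  ⊢ p1, p0, p1, p0, ((p1⊥ ⊗ p0⊥) ⊗ (p1⊥ ⊗ p0⊥))
      [⊗]  ⊢ p1, p0, (p1⊥ ⊗ p0⊥)
        [Ax]  ⊢ p1, p1⊥
        [Ax]  ⊢ p0, p0⊥
      [⊗]  ⊢ p1, p0, (p1⊥ ⊗ p0⊥)
        [Ax]  ⊢ p1, p1⊥
        [Ax]  ⊢ p0, p0⊥
  [⅋]  ⊢ (p1 ⅋ p1⊥)
    [Ax]  ⊢ p1, p1⊥

Result: YES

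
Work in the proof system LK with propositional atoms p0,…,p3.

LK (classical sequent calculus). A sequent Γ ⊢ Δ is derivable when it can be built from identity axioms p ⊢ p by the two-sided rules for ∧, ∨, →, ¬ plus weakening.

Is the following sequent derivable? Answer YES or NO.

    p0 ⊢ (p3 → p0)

Derivation (root first):
[→R] p0 ⊢ (p3 → p0)
  [WL] p0, p3 ⊢ p0
    [Ax] p0 ⊢ p0

Result: YES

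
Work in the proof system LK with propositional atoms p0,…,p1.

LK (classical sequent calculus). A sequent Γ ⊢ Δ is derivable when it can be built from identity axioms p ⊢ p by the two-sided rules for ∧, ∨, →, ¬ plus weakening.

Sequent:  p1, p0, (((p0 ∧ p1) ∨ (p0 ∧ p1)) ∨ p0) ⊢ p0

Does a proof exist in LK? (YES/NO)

Proof tree:
[∨L] p1, p0, (((p0 ∧ p1) ∨ (p0 ∧ p1)) ∨ p0) ⊢ p0
  [∨L] ((p0 ∧ p1) ∨ (p0 ∧ p1)) ⊢ p0
    [∧L] (p0 ∧ p1) ⊢ p0
      [WL] p0, p1 ⊢ p0
        [Ax] p0 ⊢ p0
    [∧L] (p0 ∧ p1) ⊢ p0
      [WL] p0, p1 ⊢ p0
        [Ax] p0 ⊢ p0
  [WL] p0, p1, p0 ⊢ p0
    [WL] p0, p1 ⊢ p0
      [Ax] p0 ⊢ p0

Result: YES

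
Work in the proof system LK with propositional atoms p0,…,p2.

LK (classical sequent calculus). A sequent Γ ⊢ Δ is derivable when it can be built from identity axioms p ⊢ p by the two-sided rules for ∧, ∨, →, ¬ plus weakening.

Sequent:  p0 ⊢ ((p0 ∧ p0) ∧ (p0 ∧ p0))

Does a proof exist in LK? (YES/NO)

Derivation (root first):
[∧R] p0 ⊢ ((p0 ∧ p0) ∧ (p0 ∧ p0))
  [∧R] p0 ⊢ (p0 ∧ p0)
    [Ax] p0 ⊢ p0
    [Ax] p0 ⊢ p0
  [∧R] p0 ⊢ (p0 ∧ p0)
    [Ax] p0 ⊢ p0
    [Ax] p0 ⊢ p0

Result: YES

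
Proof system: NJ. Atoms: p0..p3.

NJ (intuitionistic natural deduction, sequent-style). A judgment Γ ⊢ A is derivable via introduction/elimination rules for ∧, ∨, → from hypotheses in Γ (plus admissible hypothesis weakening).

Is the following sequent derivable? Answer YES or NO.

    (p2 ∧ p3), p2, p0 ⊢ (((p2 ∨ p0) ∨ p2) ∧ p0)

Derivation trace:
[∧I] (p2 ∧ p3), p2, p0 ⊢ (((p2 ∨ p0) ∨ p2) ∧ p0)
  [∨I₁] p2, (p2 ∧ p3) ⊢ ((p2 ∨ p0) ∨ p2)
    [∨I₁] p2, (p2 ∧ p3) ⊢ (p2 ∨ p0)
      [Wk] p2, (p2 ∧ p3) ⊢ p2
        [Ax] p2 ⊢ p2
  [Ax] p0 ⊢ p0

Result: YES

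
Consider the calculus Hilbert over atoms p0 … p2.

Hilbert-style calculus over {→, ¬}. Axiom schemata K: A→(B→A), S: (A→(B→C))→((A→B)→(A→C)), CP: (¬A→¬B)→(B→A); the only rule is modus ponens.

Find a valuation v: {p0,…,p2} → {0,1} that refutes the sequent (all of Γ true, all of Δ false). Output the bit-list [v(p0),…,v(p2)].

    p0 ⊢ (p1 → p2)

Enumerate valuations to refute Γ ⊢ Δ:
  v=000: Γ:[p0=F] Δ:[(p1 → p2)=T] refutes=False
  v=001: Γ:[p0=F] Δ:[(p1 → p2)=T] refutes=False
  v=010: Γ:[p0=F] Δ:[(p1 → p2)=F] refutes=False
  v=011: Γ:[p0=F] Δ:[(p1 → p2)=T] refutes=False
  v=100: Γ:[p0=T] Δ:[(p1 → p2)=T] refutes=False
  v=101: Γ:[p0=T] Δ:[(p1 → p2)=T] refutes=False
  v=110: Γ:[p0=T] Δ:[(p1 → p2)=F] refutes=True  ← countermodel

Result: [1, 1, 0]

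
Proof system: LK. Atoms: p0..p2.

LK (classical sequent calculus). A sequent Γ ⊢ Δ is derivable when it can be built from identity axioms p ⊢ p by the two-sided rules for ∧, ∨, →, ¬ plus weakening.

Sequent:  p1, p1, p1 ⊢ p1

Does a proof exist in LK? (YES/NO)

Derivation trace:
[WL] p1, p1, p1 ⊢ p1
  [WL] p1, p1 ⊢ p1
    [Ax] p1 ⊢ p1

Result: YES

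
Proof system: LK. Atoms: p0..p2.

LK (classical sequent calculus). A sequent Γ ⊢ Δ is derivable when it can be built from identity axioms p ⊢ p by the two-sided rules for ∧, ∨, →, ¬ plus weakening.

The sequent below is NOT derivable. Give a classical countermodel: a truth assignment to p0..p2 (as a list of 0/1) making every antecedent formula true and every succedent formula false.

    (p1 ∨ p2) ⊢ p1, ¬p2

Search for a countermodel by truth-table:
  v=000: Γ:[(p1 ∨ p2)=F] Δ:[p1=F, ¬p2=T] refutes=False
  v=001: Γ:[(p1 ∨ p2)=T] Δ:[p1=F, ¬p2=F] refutes=True  ← countermodel

Result: [0, 0, 1]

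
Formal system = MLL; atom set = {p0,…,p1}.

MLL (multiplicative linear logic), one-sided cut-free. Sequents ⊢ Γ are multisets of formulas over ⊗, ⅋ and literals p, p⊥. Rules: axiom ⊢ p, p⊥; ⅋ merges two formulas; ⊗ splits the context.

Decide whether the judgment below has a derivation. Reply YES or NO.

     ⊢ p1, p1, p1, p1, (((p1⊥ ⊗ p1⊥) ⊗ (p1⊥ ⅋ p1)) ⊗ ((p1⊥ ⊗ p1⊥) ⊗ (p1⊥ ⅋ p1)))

Derivation trace:
[⊗]  ⊢ p1, p1, p1, p1, (((p1⊥ ⊗ p1⊥) ⊗ (p1⊥ ⅋ p1)) ⊗ ((p1⊥ ⊗ p1⊥) ⊗ (p1⊥ ⅋ p1)))
  [⊗]  ⊢ p1, p1, ((p1⊥ ⊗ p1⊥) ⊗ (p1⊥ ⅋ p1))
    [⊗]  ⊢ p1, p1, (p1⊥ ⊗ p1⊥)
      [Ax]  ⊢ p1, p1⊥
      [Ax]  ⊢ p1, p1⊥
    [⅋]  ⊢ (p1⊥ ⅋ p1)
      [Ax]  ⊢ p1, p1⊥
  [⊗]  ⊢ p1, p1, ((p1⊥ ⊗ p1⊥) ⊗ (p1⊥ ⅋ p1))
    [⊗]  ⊢ p1, p1, (p1⊥ ⊗ p1⊥)
      [Ax]  ⊢ p1, p1⊥
      [Ax]  ⊢ p1, p1⊥
    [⅋]  ⊢ (p1⊥ ⅋ p1)
      [Ax]  ⊢ p1, p1⊥

Result: YES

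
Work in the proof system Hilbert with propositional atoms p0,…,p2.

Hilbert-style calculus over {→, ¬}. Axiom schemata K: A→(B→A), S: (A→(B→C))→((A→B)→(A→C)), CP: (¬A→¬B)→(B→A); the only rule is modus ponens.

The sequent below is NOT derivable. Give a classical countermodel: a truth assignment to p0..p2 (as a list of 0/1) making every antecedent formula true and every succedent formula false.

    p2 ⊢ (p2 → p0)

Enumerate valuations to refute Γ ⊢ Δ:
  v=000: Γ:[p2=F] Δ:[(p2 → p0)=T] refutes=False
  v=001: Γ:[p2=T] Δ:[(p2 → p0)=F] refutes=True  ← countermodel

Result: [0, 0, 1]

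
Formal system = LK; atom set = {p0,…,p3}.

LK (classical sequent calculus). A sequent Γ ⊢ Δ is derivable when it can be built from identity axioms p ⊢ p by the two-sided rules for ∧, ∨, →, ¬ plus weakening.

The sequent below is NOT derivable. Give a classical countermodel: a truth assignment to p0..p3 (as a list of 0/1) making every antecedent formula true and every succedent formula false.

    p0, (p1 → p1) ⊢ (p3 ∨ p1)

Enumerate valuations to refute Γ ⊢ Δ:
  v=0000: Γ:[p0=F, (p1 → p1)=T] Δ:[(p3 ∨ p1)=F] refutes=False
  v=0001: Γ:[p0=F, (p1 → p1)=T] Δ:[(p3 ∨ p1)=T] refutes=False
  v=0010: Γ:[p0=F, (p1 → p1)=T] Δ:[(p3 ∨ p1)=F] refutes=False
  v=0011: Γ:[p0=F, (p1 → p1)=T] Δ:[(p3 ∨ p1)=T] refutes=False
  v=0100: Γ:[p0=F, (p1 → p1)=T] Δ:[(p3 ∨ p1)=T] refutes=False
  v=0101: Γ:[p0=F, (p1 → p1)=T] Δ:[(p3 ∨ p1)=T] refutes=False
  v=0110: Γ:[p0=F, (p1 → p1)=T] Δ:[(p3 ∨ p1)=T] refutes=False
  v=0111: Γ:[p0=F, (p1 → p1)=T] Δ:[(p3 ∨ p1)=T] refutes=False
  v=1000: Γ:[p0=T, (p1 → p1)=T] Δ:[(p3 ∨ p1)=F] refutes=True  ← countermodel

Result: [1, 0, 0, 0]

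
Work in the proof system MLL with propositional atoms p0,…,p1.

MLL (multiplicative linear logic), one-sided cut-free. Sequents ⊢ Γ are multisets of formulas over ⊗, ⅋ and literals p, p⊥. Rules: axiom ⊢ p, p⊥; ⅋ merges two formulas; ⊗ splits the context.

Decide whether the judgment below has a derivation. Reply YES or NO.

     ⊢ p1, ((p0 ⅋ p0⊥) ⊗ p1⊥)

Derivation (root first):
[⊗]  ⊢ p1, ((p0 ⅋ p0⊥) ⊗ p1⊥)
  [⅋]  ⊢ (p0 ⅋ p0⊥)
    [Ax]  ⊢ p0, p0⊥
  [Ax]  ⊢ p1, p1⊥

Result: YES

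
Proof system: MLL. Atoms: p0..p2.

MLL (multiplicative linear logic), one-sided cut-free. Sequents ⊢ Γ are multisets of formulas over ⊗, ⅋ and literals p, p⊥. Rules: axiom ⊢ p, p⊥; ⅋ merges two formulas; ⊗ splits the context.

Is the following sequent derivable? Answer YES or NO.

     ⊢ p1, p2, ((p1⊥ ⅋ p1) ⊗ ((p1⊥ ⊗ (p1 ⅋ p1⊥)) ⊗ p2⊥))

Derivation (root first):
[⊗]  ⊢ p1, p2, ((p1⊥ ⅋ p1) ⊗ ((p1⊥ ⊗ (p1 ⅋ p1⊥)) ⊗ p2⊥))
  [⅋]  ⊢ (p1⊥ ⅋ p1)
    [Ax]  ⊢ p1, p1⊥
  [⊗]  ⊢ p1, p2, ((p1⊥ ⊗ (p1 ⅋ p1⊥)) ⊗ p2⊥)
    [⊗]  ⊢ p1, (p1⊥ ⊗ (p1 ⅋ p1⊥))
      [Ax]  ⊢ p1, p1⊥
      [⅋]  ⊢ (p1 ⅋ p1⊥)
        [Ax]  ⊢ p1, p1⊥
    [Ax]  ⊢ p2, p2⊥

Result: YES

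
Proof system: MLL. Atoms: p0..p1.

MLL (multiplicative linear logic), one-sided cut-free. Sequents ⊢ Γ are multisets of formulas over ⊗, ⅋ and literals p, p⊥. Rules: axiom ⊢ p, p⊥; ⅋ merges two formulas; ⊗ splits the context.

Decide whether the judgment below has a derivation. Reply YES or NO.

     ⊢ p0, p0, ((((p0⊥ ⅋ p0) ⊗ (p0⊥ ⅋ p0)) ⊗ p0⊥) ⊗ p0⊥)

Proof tree:
[⊗]  ⊢ p0, p0, ((((p0⊥ ⅋ p0) ⊗ (p0⊥ ⅋ p0)) ⊗ p0⊥) ⊗ p0⊥)
  [⊗]  ⊢ p0, (((p0⊥ ⅋ p0) ⊗ (p0⊥ ⅋ p0)) ⊗ p0⊥)
    [⊗]  ⊢ ((p0⊥ ⅋ p0) ⊗ (p0⊥ ⅋ p0))
      [⅋]  ⊢ (p0⊥ ⅋ p0)
        [Ax]  ⊢ p0, p0⊥
      [⅋]  ⊢ (p0⊥ ⅋ p0)
        [Ax]  ⊢ p0, p0⊥
    [Ax]  ⊢ p0, p0⊥
  [Ax]  ⊢ p0, p0⊥

Result: YES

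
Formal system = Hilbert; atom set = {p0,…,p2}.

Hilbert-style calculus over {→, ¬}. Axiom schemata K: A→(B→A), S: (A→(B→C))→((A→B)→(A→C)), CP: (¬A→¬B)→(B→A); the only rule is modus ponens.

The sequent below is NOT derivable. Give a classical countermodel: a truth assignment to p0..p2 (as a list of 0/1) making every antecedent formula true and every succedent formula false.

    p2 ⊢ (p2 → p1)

Enumerate valuations to refute Γ ⊢ Δ:
  v=000: Γ:[p2=F] Δ:[(p2 → p1)=T] refutes=False
  v=001: Γ:[p2=T] Δ:[(p2 → p1)=F] refutes=True  ← countermodel

Result: [0, 0, 1]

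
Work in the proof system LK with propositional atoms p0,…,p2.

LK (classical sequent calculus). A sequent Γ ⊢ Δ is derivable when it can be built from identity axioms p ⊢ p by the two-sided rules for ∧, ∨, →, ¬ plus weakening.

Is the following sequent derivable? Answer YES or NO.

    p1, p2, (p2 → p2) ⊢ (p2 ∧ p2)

Proof tree:
[∧R] p1, p2, (p2 → p2) ⊢ (p2 ∧ p2)
  [→L] p1, p2, (p2 → p2) ⊢ p2
    [WL] p2, p1 ⊢ p2
      [Ax] p2 ⊢ p2
    [Ax] p2 ⊢ p2
  [Ax] p2 ⊢ p2

Result: YES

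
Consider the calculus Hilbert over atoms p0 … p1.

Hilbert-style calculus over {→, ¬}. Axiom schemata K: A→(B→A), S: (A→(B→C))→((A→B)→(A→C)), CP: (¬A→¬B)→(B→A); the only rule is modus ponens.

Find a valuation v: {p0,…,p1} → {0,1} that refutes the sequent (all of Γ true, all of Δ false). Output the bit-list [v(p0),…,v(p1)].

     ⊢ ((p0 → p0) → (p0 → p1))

Search for a countermodel by truth-table:
  v=00: Γ:[] Δ:[((p0 → p0) → (p0 → p1))=T] refutes=False
  v=01: Γ:[] Δ:[((p0 → p0) → (p0 → p1))=T] refutes=False
  v=10: Γ:[] Δ:[((p0 → p0) → (p0 → p1))=F] refutes=True  ← countermodel

Result: [1, 0]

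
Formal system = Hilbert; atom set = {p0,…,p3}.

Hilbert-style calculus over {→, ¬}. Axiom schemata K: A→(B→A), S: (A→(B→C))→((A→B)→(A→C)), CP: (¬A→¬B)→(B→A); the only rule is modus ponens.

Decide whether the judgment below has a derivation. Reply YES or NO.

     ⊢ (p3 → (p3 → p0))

Enumerate valuations to refute Γ ⊢ Δ:
  v=0000: Γ:[] Δ:[(p3 → (p3 → p0))=T] refutes=False
  v=0001: Γ:[] Δ:[(p3 → (p3 → p0))=F] refutes=True  ← countermodel

Result: NO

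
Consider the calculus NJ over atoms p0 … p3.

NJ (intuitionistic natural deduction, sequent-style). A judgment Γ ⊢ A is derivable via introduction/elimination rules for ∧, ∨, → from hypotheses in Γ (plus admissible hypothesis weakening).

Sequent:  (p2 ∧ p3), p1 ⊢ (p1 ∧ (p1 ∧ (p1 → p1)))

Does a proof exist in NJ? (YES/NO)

Proof tree:
[∧I] (p2 ∧ p3), p1 ⊢ (p1 ∧ (p1 ∧ (p1 → p1)))
  [Ax] p1 ⊢ p1
  [Wk] p1, (p2 ∧ p3) ⊢ (p1 ∧ (p1 → p1))
    [∧I] p1 ⊢ (p1 ∧ (p1 → p1))
      [Ax] p1 ⊢ p1
      [→I]  ⊢ (p1 → p1)
        [Ax] p1 ⊢ p1

Result: YES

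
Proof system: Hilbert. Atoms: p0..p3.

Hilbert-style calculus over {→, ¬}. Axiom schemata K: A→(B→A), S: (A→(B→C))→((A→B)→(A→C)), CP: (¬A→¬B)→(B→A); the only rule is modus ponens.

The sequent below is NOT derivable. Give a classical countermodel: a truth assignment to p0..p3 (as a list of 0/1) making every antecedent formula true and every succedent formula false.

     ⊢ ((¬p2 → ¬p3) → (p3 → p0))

Truth-table refutation:
  v=0000: Γ:[] Δ:[((¬p2 → ¬p3) → (p3 → p0))=T] refutes=False
  v=0001: Γ:[] Δ:[((¬p2 → ¬p3) → (p3 → p0))=T] refutes=False
  v=0010: Γ:[] Δ:[((¬p2 → ¬p3) → (p3 → p0))=T] refutes=False
  v=0011: Γ:[] Δ:[((¬p2 → ¬p3) → (p3 → p0))=F] refutes=True  ← countermodel

Result: [0, 0, 1, 1]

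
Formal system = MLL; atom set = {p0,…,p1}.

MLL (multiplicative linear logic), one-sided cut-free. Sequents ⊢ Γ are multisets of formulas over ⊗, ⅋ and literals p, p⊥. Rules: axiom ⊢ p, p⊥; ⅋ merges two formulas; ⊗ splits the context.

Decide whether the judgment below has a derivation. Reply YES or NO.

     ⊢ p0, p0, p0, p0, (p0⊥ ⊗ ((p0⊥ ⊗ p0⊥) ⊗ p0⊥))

Derivation trace:
[⊗]  ⊢ p0, p0, p0, p0, (p0⊥ ⊗ ((p0⊥ ⊗ p0⊥) ⊗ p0⊥))
  [Ax]  ⊢ p0, p0⊥
  [⊗]  ⊢ p0, p0, p0, ((p0⊥ ⊗ p0⊥) ⊗ p0⊥)
    [⊗]  ⊢ p0, p0, (p0⊥ ⊗ p0⊥)
      [Ax]  ⊢ p0, p0⊥
      [Ax]  ⊢ p0, p0⊥
    [Ax]  ⊢ p0, p0⊥

Result: YES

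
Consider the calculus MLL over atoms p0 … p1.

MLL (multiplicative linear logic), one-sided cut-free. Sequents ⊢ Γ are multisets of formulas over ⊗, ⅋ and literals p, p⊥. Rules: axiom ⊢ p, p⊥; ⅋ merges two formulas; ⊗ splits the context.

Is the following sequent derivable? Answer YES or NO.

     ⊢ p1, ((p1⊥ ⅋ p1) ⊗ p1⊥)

Derivation (root first):
[⊗]  ⊢ p1, ((p1⊥ ⅋ p1) ⊗ p1⊥)
  [⅋]  ⊢ (p1⊥ ⅋ p1)
    [Ax]  ⊢ p1, p1⊥
  [Ax]  ⊢ p1, p1⊥

Result: YES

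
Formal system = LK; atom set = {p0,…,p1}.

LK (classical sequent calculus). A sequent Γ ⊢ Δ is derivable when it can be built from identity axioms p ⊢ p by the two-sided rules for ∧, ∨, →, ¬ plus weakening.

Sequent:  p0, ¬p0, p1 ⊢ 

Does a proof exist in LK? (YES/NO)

Derivation (root first):
[WL] p0, ¬p0, p1 ⊢ 
  [¬L] p0, ¬p0 ⊢ 
    [Ax] p0 ⊢ p0

Result: YES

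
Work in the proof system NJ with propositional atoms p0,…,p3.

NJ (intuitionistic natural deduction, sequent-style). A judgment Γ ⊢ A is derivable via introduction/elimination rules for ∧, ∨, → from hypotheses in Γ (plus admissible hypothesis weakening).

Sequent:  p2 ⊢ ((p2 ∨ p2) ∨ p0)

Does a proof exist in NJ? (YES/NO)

Derivation (root first):
[∨I₁] p2 ⊢ ((p2 ∨ p2) ∨ p0)
  [∨I₂] p2 ⊢ (p2 ∨ p2)
    [Ax] p2 ⊢ p2

Result: YES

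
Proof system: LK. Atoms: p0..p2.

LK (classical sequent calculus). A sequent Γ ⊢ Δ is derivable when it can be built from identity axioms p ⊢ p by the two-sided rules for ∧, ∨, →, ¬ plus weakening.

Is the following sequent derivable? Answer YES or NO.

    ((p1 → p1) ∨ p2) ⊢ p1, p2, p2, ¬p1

Proof tree:
[¬R] ((p1 → p1) ∨ p2) ⊢ p1, p2, p2, ¬p1
  [WR] p1, ((p1 → p1) ∨ p2) ⊢ p1, p2, p2
    [∨L] p1, ((p1 → p1) ∨ p2) ⊢ p1, p2
      [→L] p1, (p1 → p1) ⊢ p1
        [Ax] p1 ⊢ p1
        [Ax] p1 ⊢ p1
      [Ax] p2 ⊢ p2

Result: YES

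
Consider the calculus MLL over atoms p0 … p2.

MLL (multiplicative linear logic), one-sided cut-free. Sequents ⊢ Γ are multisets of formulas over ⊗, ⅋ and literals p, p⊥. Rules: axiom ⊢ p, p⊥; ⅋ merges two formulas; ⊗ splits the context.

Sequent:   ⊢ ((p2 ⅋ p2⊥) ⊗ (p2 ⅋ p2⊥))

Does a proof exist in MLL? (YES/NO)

Proof tree:
[⊗]  ⊢ ((p2 ⅋ p2⊥) ⊗ (p2 ⅋ p2⊥))
  [⅋]  ⊢ (p2 ⅋ p2⊥)
    [Ax]  ⊢ p2, p2⊥
  [⅋]  ⊢ (p2 ⅋ p2⊥)
    [Ax]  ⊢ p2, p2⊥

Result: YES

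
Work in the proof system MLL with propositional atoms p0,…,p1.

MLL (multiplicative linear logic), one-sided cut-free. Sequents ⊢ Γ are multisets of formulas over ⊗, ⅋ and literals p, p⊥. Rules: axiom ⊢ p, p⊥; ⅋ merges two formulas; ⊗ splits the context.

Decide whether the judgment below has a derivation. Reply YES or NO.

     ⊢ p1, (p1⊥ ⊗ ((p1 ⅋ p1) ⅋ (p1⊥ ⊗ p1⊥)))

Derivation (root first):
[⊗]  ⊢ p1, (p1⊥ ⊗ ((p1 ⅋ p1) ⅋ (p1⊥ ⊗ p1⊥)))
  [Ax]  ⊢ p1, p1⊥
  [⅋]  ⊢ ((p1 ⅋ p1) ⅋ (p1⊥ ⊗ p1⊥))
    [⅋]  ⊢ (p1⊥ ⊗ p1⊥), (p1 ⅋ p1)
      [⊗]  ⊢ p1, p1, (p1⊥ ⊗ p1⊥)
        [Ax]  ⊢ p1, p1⊥
        [Ax]  ⊢ p1, p1⊥

Result: YES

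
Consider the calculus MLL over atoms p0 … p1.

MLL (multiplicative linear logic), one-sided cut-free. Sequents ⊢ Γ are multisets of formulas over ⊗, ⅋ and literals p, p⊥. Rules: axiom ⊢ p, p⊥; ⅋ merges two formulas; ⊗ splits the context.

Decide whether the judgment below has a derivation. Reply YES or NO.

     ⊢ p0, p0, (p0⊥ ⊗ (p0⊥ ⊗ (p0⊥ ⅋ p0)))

Derivation (root first):
[⊗]  ⊢ p0, p0, (p0⊥ ⊗ (p0⊥ ⊗ (p0⊥ ⅋ p0)))
  [Ax]  ⊢ p0, p0⊥
  [⊗]  ⊢ p0, (p0⊥ ⊗ (p0⊥ ⅋ p0))
    [Ax]  ⊢ p0, p0⊥
    [⅋]  ⊢ (p0⊥ ⅋ p0)
      [Ax]  ⊢ p0, p0⊥

Result: YES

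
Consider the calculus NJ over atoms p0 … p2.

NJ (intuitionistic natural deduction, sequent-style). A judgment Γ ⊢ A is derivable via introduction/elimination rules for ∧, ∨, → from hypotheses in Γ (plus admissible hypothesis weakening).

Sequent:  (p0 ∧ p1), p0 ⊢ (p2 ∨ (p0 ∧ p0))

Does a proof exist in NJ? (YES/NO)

Derivation trace:
[∨I₂] (p0 ∧ p1), p0 ⊢ (p2 ∨ (p0 ∧ p0))
  [∧I] (p0 ∧ p1), p0 ⊢ (p0 ∧ p0)
    [Wk] p0, (p0 ∧ p1) ⊢ p0
      [Ax] p0 ⊢ p0
    [Ax] p0 ⊢ p0

Result: YES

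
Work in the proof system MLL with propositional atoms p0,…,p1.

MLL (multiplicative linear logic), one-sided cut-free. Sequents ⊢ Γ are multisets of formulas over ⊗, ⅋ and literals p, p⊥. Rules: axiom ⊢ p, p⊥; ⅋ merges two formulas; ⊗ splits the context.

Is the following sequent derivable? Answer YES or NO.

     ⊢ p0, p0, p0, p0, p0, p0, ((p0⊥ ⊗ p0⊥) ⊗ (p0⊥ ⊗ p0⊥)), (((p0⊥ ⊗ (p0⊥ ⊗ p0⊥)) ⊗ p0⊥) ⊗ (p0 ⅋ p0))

Derivation (root first):
[⊗]  ⊢ p0, p0, p0, p0, p0, p0, ((p0⊥ ⊗ p0⊥) ⊗ (p0⊥ ⊗ p0⊥)), (((p0⊥ ⊗ (p0⊥ ⊗ p0⊥)) ⊗ p0⊥) ⊗ (p0 ⅋ p0))
  [⊗]  ⊢ p0, p0, p0, p0, ((p0⊥ ⊗ (p0⊥ ⊗ p0⊥)) ⊗ p0⊥)
    [⊗]  ⊢ p0, p0, p0, (p0⊥ ⊗ (p0⊥ ⊗ p0⊥))
      [Ax]  ⊢ p0, p0⊥
      [⊗]  ⊢ p0, p0, (p0⊥ ⊗ p0⊥)
        [Ax]  ⊢ p0, p0⊥
        [Ax]  ⊢ p0, p0⊥
    [Ax]  ⊢ p0, p0⊥
  [⅋]  ⊢ p0, p0, ((p0⊥ ⊗ p0⊥) ⊗ (p0⊥ ⊗ p0⊥)), (p0 ⅋ p0)
    [⊗]  ⊢ p0, p0, p0, p0, ((p0⊥ ⊗ p0⊥) ⊗ (p0⊥ ⊗ p0⊥))
      [⊗]  ⊢ p0, p0, (p0⊥ ⊗ p0⊥)
        [Ax]  ⊢ p0, p0⊥
        [Ax]  ⊢ p0, p0⊥
      [⊗]  ⊢ p0, p0, (p0⊥ ⊗ p0⊥)
        [Ax]  ⊢ p0, p0⊥
        [Ax]  ⊢ p0, p0⊥

Result: YES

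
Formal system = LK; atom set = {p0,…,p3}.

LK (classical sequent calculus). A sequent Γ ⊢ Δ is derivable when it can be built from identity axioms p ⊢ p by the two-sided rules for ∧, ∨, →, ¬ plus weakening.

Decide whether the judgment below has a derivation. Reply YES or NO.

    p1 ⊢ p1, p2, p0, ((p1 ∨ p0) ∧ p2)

Derivation trace:
[∧R] p1 ⊢ p1, p2, p0, ((p1 ∨ p0) ∧ p2)
  [∨R] p1 ⊢ p2, (p1 ∨ p0)
    [WR] p1 ⊢ p1, p0, p2
      [WR] p1 ⊢ p1, p0
        [Ax] p1 ⊢ p1
  [WR] p1 ⊢ p1, p0, p2
    [WR] p1 ⊢ p1, p0
      [Ax] p1 ⊢ p1

Result: YES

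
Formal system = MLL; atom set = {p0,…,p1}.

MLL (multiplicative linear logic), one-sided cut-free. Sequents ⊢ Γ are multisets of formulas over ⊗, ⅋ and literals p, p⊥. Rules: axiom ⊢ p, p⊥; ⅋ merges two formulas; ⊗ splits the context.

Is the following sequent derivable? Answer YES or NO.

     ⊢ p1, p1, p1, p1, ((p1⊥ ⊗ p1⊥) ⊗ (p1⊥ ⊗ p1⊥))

Derivation trace:
[⊗]  ⊢ p1, p1, p1, p1, ((p1⊥ ⊗ p1⊥) ⊗ (p1⊥ ⊗ p1⊥))
  [⊗]  ⊢ p1, p1, (p1⊥ ⊗ p1⊥)
    [Ax]  ⊢ p1, p1⊥
    [Ax]  ⊢ p1, p1⊥
  [⊗]  ⊢ p1, p1, (p1⊥ ⊗ p1⊥)
    [Ax]  ⊢ p1, p1⊥
    [Ax]  ⊢ p1, p1⊥

Result: YES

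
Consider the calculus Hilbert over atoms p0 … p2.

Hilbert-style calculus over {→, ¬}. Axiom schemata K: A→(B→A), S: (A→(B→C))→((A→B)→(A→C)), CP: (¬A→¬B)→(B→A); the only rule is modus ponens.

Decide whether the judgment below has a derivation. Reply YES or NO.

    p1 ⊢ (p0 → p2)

Search for a countermodel by truth-table:
  v=000: Γ:[p1=F] Δ:[(p0 → p2)=T] refutes=False
  v=001: Γ:[p1=F] Δ:[(p0 → p2)=T] refutes=False
  v=010: Γ:[p1=T] Δ:[(p0 → p2)=T] refutes=False
  v=011: Γ:[p1=T] Δ:[(p0 → p2)=T] refutes=False
  v=100: Γ:[p1=F] Δ:[(p0 → p2)=F] refutes=False
  v=101: Γ:[p1=F] Δ:[(p0 → p2)=T] refutes=False
  v=110: Γ:[p1=T] Δ:[(p0 → p2)=F] refutes=True  ← countermodel

Result: NO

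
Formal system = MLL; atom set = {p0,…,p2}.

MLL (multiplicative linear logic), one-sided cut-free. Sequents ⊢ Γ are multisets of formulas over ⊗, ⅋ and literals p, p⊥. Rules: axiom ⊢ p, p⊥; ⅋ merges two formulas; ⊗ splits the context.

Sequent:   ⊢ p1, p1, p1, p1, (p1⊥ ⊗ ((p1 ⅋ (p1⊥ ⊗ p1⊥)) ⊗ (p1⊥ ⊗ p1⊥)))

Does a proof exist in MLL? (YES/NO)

Proof tree:
[⊗]  ⊢ p1, p1, p1, p1, (p1⊥ ⊗ ((p1 ⅋ (p1⊥ ⊗ p1⊥)) ⊗ (p1⊥ ⊗ p1⊥)))
  [Ax]  ⊢ p1, p1⊥
  [⊗]  ⊢ p1, p1, p1, ((p1 ⅋ (p1⊥ ⊗ p1⊥)) ⊗ (p1⊥ ⊗ p1⊥))
    [⅋]  ⊢ p1, (p1 ⅋ (p1⊥ ⊗ p1⊥))
      [⊗]  ⊢ p1, p1, (p1⊥ ⊗ p1⊥)
        [Ax]  ⊢ p1, p1⊥
        [Ax]  ⊢ p1, p1⊥
    [⊗]  ⊢ p1, p1, (p1⊥ ⊗ p1⊥)
      [Ax]  ⊢ p1, p1⊥
      [Ax]  ⊢ p1, p1⊥

Result: YES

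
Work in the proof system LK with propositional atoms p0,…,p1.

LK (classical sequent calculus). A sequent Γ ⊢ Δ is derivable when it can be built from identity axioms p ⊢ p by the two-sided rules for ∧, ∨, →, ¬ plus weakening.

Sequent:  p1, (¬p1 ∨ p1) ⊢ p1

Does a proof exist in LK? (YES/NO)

Derivation (root first):
[∨L] p1, (¬p1 ∨ p1) ⊢ p1
  [¬L] p1, p1, ¬p1 ⊢ 
    [WL] p1, p1 ⊢ p1
      [Ax] p1 ⊢ p1
  [Ax] p1 ⊢ p1

Result: YES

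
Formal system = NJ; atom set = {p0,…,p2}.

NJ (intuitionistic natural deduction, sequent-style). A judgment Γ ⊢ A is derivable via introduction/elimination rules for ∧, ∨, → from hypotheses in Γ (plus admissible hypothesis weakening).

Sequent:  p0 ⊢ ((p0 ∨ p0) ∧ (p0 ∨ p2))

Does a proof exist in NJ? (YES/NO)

Derivation trace:
[∧I] p0 ⊢ ((p0 ∨ p0) ∧ (p0 ∨ p2))
  [∨I₂] p0 ⊢ (p0 ∨ p0)
    [Ax] p0 ⊢ p0
  [∨I₁] p0 ⊢ (p0 ∨ p2)
    [Ax] p0 ⊢ p0

Result: YES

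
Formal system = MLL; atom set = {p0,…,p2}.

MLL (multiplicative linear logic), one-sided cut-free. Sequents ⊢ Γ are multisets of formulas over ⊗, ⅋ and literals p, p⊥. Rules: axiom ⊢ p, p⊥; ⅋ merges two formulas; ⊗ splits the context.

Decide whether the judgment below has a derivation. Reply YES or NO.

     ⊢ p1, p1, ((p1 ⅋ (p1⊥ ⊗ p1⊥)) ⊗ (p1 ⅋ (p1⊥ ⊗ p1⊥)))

Derivation (root first):
[⊗]  ⊢ p1, p1, ((p1 ⅋ (p1⊥ ⊗ p1⊥)) ⊗ (p1 ⅋ (p1⊥ ⊗ p1⊥)))
  [⅋]  ⊢ p1, (p1 ⅋ (p1⊥ ⊗ p1⊥))
    [⊗]  ⊢ p1, p1, (p1⊥ ⊗ p1⊥)
      [Ax]  ⊢ p1, p1⊥
      [Ax]  ⊢ p1, p1⊥
  [⅋]  ⊢ p1, (p1 ⅋ (p1⊥ ⊗ p1⊥))
    [⊗]  ⊢ p1, p1, (p1⊥ ⊗ p1⊥)
      [Ax]  ⊢ p1, p1⊥
      [Ax]  ⊢ p1, p1⊥

Result: YES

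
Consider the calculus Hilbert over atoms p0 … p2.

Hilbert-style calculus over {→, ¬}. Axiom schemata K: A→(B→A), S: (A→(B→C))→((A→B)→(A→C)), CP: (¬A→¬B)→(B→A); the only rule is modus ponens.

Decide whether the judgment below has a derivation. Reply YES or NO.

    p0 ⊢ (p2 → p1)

Enumerate valuations to refute Γ ⊢ Δ:
  v=000: Γ:[p0=F] Δ:[(p2 → p1)=T] refutes=False
  v=001: Γ:[p0=F] Δ:[(p2 → p1)=F] refutes=False
  v=010: Γ:[p0=F] Δ:[(p2 → p1)=T] refutes=False
  v=011: Γ:[p0=F] Δ:[(p2 → p1)=T] refutes=False
  v=100: Γ:[p0=T] Δ:[(p2 → p1)=T] refutes=False
  v=101: Γ:[p0=T] Δ:[(p2 → p1)=F] refutes=True  ← countermodel

Result: NO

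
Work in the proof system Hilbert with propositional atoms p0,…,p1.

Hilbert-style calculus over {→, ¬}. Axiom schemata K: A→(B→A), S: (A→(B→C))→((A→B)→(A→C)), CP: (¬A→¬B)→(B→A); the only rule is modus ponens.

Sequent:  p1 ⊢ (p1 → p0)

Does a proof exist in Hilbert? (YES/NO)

Truth-table refutation:
  v=00: Γ:[p1=F] Δ:[(p1 → p0)=T] refutes=False
  v=01: Γ:[p1=T] Δ:[(p1 → p0)=F] refutes=True  ← countermodel

Result: NO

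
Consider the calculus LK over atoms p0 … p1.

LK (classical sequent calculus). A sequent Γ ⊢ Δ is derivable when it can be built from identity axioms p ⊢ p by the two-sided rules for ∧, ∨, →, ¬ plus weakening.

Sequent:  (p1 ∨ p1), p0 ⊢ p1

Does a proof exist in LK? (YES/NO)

Derivation (root first):
[WL] (p1 ∨ p1), p0 ⊢ p1
  [∨L] (p1 ∨ p1) ⊢ p1
    [Ax] p1 ⊢ p1
    [Ax] p1 ⊢ p1

Result: YES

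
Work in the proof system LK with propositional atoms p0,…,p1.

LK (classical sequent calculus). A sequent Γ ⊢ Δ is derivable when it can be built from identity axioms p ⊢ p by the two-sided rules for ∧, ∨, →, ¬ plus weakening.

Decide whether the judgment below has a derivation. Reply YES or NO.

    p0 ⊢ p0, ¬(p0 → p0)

Proof tree:
[¬R] p0 ⊢ p0, ¬(p0 → p0)
  [→L] p0, (p0 → p0) ⊢ p0
    [Ax] p0 ⊢ p0
    [Ax] p0 ⊢ p0

Result: YES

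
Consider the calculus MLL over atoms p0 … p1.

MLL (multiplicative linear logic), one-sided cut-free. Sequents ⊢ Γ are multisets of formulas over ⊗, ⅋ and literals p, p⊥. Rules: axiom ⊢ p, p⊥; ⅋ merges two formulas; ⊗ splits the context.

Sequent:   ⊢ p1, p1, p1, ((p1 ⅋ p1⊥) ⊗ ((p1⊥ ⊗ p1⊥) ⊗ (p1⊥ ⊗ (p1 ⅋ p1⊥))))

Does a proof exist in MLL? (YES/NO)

Derivation trace:
[⊗]  ⊢ p1, p1, p1, ((p1 ⅋ p1⊥) ⊗ ((p1⊥ ⊗ p1⊥) ⊗ (p1⊥ ⊗ (p1 ⅋ p1⊥))))
  [⅋]  ⊢ (p1 ⅋ p1⊥)
    [Ax]  ⊢ p1, p1⊥
  [⊗]  ⊢ p1, p1, p1, ((p1⊥ ⊗ p1⊥) ⊗ (p1⊥ ⊗ (p1 ⅋ p1⊥)))
    [⊗]  ⊢ p1, p1, (p1⊥ ⊗ p1⊥)
      [Ax]  ⊢ p1, p1⊥
      [Ax]  ⊢ p1, p1⊥
    [⊗]  ⊢ p1, (p1⊥ ⊗ (p1 ⅋ p1⊥))
      [Ax]  ⊢ p1, p1⊥
      [⅋]  ⊢ (p1 ⅋ p1⊥)
        [Ax]  ⊢ p1, p1⊥

Result: YES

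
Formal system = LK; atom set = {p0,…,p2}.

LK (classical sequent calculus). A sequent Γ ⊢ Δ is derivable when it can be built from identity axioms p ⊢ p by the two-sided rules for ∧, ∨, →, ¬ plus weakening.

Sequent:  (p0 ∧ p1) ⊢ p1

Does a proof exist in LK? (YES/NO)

Derivation trace:
[∧L] (p0 ∧ p1) ⊢ p1
  [WL] p1, p0 ⊢ p1
    [Ax] p1 ⊢ p1

Result: YES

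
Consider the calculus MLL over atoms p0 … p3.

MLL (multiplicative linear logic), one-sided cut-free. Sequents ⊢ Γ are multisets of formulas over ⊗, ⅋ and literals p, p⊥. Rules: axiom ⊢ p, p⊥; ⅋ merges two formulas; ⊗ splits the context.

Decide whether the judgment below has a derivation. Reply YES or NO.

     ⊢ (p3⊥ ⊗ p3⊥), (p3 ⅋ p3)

Derivation trace:
[⅋]  ⊢ (p3⊥ ⊗ p3⊥), (p3 ⅋ p3)
  [⊗]  ⊢ p3, p3, (p3⊥ ⊗ p3⊥)
    [Ax]  ⊢ p3, p3⊥
    [Ax]  ⊢ p3, p3⊥

Result: YES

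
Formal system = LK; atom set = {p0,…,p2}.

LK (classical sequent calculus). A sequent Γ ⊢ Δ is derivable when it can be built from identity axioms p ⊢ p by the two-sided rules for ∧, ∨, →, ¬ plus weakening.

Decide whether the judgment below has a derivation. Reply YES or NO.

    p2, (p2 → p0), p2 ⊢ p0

Derivation (root first):
[WL] p2, (p2 → p0), p2 ⊢ p0
  [→L] p2, (p2 → p0) ⊢ p0
    [Ax] p2 ⊢ p2
    [Ax] p0 ⊢ p0

Result: YES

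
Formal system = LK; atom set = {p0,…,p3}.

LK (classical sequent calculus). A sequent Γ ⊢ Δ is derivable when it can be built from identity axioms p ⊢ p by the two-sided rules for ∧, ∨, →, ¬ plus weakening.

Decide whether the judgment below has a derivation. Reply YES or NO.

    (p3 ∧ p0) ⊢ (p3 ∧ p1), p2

Search for a countermodel by truth-table:
  v=0000: Γ:[(p3 ∧ p0)=F] Δ:[(p3 ∧ p1)=F, p2=F] refutes=False
  v=0001: Γ:[(p3 ∧ p0)=F] Δ:[(p3 ∧ p1)=F, p2=F] refutes=False
  v=0010: Γ:[(p3 ∧ p0)=F] Δ:[(p3 ∧ p1)=F, p2=T] refutes=False
  v=0011: Γ:[(p3 ∧ p0)=F] Δ:[(p3 ∧ p1)=F, p2=T] refutes=False
  v=0100: Γ:[(p3 ∧ p0)=F] Δ:[(p3 ∧ p1)=F, p2=F] refutes=False
  v=0101: Γ:[(p3 ∧ p0)=F] Δ:[(p3 ∧ p1)=T, p2=F] refutes=False
  v=0110: Γ:[(p3 ∧ p0)=F] Δ:[(p3 ∧ p1)=F, p2=T] refutes=False
  v=0111: Γ:[(p3 ∧ p0)=F] Δ:[(p3 ∧ p1)=T, p2=T] refutes=False
  v=1000: Γ:[(p3 ∧ p0)=F] Δ:[(p3 ∧ p1)=F, p2=F] refutes=False
  v=1001: Γ:[(p3 ∧ p0)=T] Δ:[(p3 ∧ p1)=F, p2=F] refutes=True  ← countermodel

Result: NO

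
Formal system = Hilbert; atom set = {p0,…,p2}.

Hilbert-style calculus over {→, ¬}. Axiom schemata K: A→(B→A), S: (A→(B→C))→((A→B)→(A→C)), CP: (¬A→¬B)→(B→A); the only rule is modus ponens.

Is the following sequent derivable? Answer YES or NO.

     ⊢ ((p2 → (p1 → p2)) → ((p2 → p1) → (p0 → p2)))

Truth-table refutation:
  v=000: Γ:[] Δ:[((p2 → (p1 → p2)) → ((p2 → p1) → (p0 → p2)))=T] refutes=False
  v=001: Γ:[] Δ:[((p2 → (p1 → p2)) → ((p2 → p1) → (p0 → p2)))=T] refutes=False
  v=010: Γ:[] Δ:[((p2 → (p1 → p2)) → ((p2 → p1) → (p0 → p2)))=T] refutes=False
  v=011: Γ:[] Δ:[((p2 → (p1 → p2)) → ((p2 → p1) → (p0 → p2)))=T] refutes=False
  v=100: Γ:[] Δ:[((p2 → (p1 → p2)) → ((p2 → p1) → (p0 → p2)))=F] refutes=True  ← countermodel

Result: NO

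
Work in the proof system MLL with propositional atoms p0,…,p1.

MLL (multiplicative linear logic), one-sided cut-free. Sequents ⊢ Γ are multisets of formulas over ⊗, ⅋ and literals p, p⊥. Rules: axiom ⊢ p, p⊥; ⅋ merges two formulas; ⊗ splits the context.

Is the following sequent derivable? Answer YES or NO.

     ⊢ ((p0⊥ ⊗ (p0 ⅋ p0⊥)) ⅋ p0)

Derivation trace:
[⅋]  ⊢ ((p0⊥ ⊗ (p0 ⅋ p0⊥)) ⅋ p0)
  [⊗]  ⊢ p0, (p0⊥ ⊗ (p0 ⅋ p0⊥))
    [Ax]  ⊢ p0, p0⊥
    [⅋]  ⊢ (p0 ⅋ p0⊥)
      [Ax]  ⊢ p0, p0⊥

Result: YES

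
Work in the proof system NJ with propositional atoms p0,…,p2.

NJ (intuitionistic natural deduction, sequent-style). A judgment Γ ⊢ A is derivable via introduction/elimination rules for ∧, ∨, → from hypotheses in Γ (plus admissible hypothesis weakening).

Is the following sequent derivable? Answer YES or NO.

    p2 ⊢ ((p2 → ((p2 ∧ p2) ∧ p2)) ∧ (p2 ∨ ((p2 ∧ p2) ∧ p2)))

Derivation trace:
[∧I] p2 ⊢ ((p2 → ((p2 ∧ p2) ∧ p2)) ∧ (p2 ∨ ((p2 ∧ p2) ∧ p2)))
  [→I]  ⊢ (p2 → ((p2 ∧ p2) ∧ p2))
    [∧I] p2 ⊢ ((p2 ∧ p2) ∧ p2)
      [∧I] p2 ⊢ (p2 ∧ p2)
        [Ax] p2 ⊢ p2
        [Ax] p2 ⊢ p2
      [Ax] p2 ⊢ p2
  [∨I₂] p2 ⊢ (p2 ∨ ((p2 ∧ p2) ∧ p2))
    [∧I] p2 ⊢ ((p2 ∧ p2) ∧ p2)
      [∧I] p2 ⊢ (p2 ∧ p2)
        [Ax] p2 ⊢ p2
        [Ax] p2 ⊢ p2
      [Ax] p2 ⊢ p2

Result: YES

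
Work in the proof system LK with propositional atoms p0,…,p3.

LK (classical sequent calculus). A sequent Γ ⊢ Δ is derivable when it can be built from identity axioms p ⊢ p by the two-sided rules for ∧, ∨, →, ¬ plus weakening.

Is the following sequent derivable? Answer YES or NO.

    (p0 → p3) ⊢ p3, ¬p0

Derivation (root first):
[¬R] (p0 → p3) ⊢ p3, ¬p0
  [→L] p0, (p0 → p3) ⊢ p3
    [Ax] p0 ⊢ p0
    [Ax] p3 ⊢ p3

Result: YES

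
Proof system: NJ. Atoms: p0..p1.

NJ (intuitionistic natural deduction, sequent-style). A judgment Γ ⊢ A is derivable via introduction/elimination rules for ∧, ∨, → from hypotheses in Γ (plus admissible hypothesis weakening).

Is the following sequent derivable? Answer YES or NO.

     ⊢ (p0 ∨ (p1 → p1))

Derivation (root first):
[∨I₂]  ⊢ (p0 ∨ (p1 → p1))
  [→I]  ⊢ (p1 → p1)
    [Ax] p1 ⊢ p1

Result: YES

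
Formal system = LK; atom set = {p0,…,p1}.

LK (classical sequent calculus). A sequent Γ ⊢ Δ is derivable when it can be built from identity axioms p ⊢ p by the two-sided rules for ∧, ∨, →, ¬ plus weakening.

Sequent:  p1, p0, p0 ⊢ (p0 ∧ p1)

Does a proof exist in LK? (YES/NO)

Derivation trace:
[WL] p1, p0, p0 ⊢ (p0 ∧ p1)
  [∧R] p1, p0 ⊢ (p0 ∧ p1)
    [Ax] p0 ⊢ p0
    [Ax] p1 ⊢ p1

Result: YES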